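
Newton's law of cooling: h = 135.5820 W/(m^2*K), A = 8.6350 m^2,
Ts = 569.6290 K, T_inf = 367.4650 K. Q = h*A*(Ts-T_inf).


dT = 202.1640 K
Q = 135.5820 * 8.6350 * 202.1640 = 236683.6182 W

236683.6182 W


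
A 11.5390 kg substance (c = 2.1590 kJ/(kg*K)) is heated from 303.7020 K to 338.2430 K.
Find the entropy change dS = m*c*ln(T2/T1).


T2/T1 = 1.1137
ln(T2/T1) = 0.1077
dS = 11.5390 * 2.1590 * 0.1077 = 2.6835 kJ/K

2.6835 kJ/K


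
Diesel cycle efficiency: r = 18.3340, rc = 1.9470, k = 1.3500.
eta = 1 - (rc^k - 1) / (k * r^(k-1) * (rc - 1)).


r^(k-1) = 2.7678
rc^k = 2.4584
eta = 0.5879 = 58.7866%

58.7866%


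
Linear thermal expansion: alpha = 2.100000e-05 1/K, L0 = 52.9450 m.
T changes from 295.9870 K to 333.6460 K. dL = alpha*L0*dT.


dT = 37.6590 K
dL = 2.100000e-05 * 52.9450 * 37.6590 = 0.041871 m
L_final = 52.986871 m

dL = 0.041871 m


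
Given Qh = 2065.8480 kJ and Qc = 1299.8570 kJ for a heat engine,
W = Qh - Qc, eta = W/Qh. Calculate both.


W = 2065.8480 - 1299.8570 = 765.9910 kJ
eta = 765.9910 / 2065.8480 = 0.3708 = 37.0788%

W = 765.9910 kJ, eta = 37.0788%


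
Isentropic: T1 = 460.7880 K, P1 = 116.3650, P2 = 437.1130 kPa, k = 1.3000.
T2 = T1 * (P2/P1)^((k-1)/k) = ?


(k-1)/k = 0.2308
(P2/P1)^exp = 1.3572
T2 = 460.7880 * 1.3572 = 625.3753 K

625.3753 K


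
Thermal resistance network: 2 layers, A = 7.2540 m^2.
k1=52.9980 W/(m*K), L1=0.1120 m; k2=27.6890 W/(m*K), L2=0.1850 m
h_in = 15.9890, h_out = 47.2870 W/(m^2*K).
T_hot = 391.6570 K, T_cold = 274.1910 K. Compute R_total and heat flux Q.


R_conv_in = 1/(15.9890*7.2540) = 0.0086
R_1 = 0.1120/(52.9980*7.2540) = 0.0003
R_2 = 0.1850/(27.6890*7.2540) = 0.0009
R_conv_out = 1/(47.2870*7.2540) = 0.0029
R_total = 0.0127 K/W
Q = 117.4660 / 0.0127 = 9213.3583 W

R_total = 0.0127 K/W, Q = 9213.3583 W


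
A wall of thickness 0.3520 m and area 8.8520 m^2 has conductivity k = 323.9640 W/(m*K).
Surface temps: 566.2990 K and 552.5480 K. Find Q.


dT = 13.7510 K
Q = 323.9640 * 8.8520 * 13.7510 / 0.3520 = 112028.8238 W

112028.8238 W


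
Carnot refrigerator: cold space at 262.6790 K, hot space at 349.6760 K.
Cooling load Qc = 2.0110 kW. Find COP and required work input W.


COP = 262.6790 / 86.9970 = 3.0194
W = 2.0110 / 3.0194 = 0.6660 kW

COP = 3.0194, W = 0.6660 kW


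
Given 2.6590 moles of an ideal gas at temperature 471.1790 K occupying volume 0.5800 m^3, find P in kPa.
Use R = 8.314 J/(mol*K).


P = nRT/V = 2.6590 * 8.314 * 471.1790 / 0.5800
= 10416.3193 / 0.5800 = 17959.1712 Pa = 17.9592 kPa

17.9592 kPa


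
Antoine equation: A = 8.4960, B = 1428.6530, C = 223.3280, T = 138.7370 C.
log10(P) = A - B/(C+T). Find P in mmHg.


C+T = 362.0650
B/(C+T) = 3.9458
log10(P) = 8.4960 - 3.9458 = 4.5502
P = 10^4.5502 = 35493.8623 mmHg

35493.8623 mmHg


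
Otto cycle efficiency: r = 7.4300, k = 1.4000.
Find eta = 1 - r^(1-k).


r^(k-1) = 2.2305
eta = 1 - 1/2.2305 = 0.5517 = 55.1663%

55.1663%


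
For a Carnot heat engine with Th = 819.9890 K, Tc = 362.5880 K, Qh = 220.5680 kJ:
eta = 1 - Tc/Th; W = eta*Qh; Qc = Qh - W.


eta = 1 - 362.5880/819.9890 = 0.5578
W = 0.5578 * 220.5680 = 123.0358 kJ
Qc = 220.5680 - 123.0358 = 97.5322 kJ

eta = 55.7814%, W = 123.0358 kJ, Qc = 97.5322 kJ


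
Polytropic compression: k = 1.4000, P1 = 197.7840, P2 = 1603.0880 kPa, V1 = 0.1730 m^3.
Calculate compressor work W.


(k-1)/k = 0.2857
(P2/P1)^exp = 1.8182
W = 3.5000 * 197.7840 * 0.1730 * (1.8182 - 1) = 97.9891 kJ

97.9891 kJ


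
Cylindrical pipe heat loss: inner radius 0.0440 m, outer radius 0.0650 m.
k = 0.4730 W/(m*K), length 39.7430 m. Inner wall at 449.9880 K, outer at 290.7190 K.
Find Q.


dT = 159.2690 K
ln(ro/ri) = 0.3902
Q = 2*pi*0.4730*39.7430*159.2690 / 0.3902 = 48211.2371 W

48211.2371 W


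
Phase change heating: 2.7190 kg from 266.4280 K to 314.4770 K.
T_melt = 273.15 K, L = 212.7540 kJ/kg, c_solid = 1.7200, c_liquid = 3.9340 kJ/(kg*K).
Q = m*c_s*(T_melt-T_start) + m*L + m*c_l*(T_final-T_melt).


Q1 (sensible, solid) = 2.7190 * 1.7200 * 6.7220 = 31.4366 kJ
Q2 (latent) = 2.7190 * 212.7540 = 578.4781 kJ
Q3 (sensible, liquid) = 2.7190 * 3.9340 * 41.3270 = 442.0562 kJ
Q_total = 1051.9709 kJ

1051.9709 kJ


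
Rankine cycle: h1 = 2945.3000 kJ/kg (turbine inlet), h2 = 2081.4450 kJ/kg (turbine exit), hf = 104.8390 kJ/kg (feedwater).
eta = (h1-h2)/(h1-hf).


W = 863.8550 kJ/kg
Q_in = 2840.4610 kJ/kg
eta = 0.3041 = 30.4125%

eta = 30.4125%


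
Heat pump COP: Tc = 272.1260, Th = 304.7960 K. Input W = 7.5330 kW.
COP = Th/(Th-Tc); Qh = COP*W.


COP = 304.7960 / 32.6700 = 9.3295
Qh = 9.3295 * 7.5330 = 70.2794 kW

COP = 9.3295, Qh = 70.2794 kW


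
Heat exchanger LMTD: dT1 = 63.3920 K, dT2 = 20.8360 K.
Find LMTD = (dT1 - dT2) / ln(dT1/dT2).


dT1/dT2 = 3.0424
ln(dT1/dT2) = 1.1127
LMTD = 42.5560 / 1.1127 = 38.2472 K

38.2472 K


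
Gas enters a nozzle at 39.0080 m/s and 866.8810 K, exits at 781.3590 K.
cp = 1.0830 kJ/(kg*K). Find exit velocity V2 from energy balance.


dT = 85.5220 K
2*cp*1000*dT = 185240.6520
V1^2 = 1521.6241
V2 = sqrt(186762.2761) = 432.1600 m/s

432.1600 m/s


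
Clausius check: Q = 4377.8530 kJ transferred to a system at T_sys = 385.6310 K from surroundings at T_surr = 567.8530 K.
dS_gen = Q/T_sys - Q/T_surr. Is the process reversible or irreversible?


dS_sys = 4377.8530/385.6310 = 11.3524 kJ/K
dS_surr = -4377.8530/567.8530 = -7.7095 kJ/K
dS_gen = 11.3524 - 7.7095 = 3.6430 kJ/K (irreversible)

dS_gen = 3.6430 kJ/K, irreversible


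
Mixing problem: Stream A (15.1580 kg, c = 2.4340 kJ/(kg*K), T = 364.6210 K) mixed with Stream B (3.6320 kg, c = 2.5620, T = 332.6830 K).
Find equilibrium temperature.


num = 16548.2123
den = 46.1998
Tf = 358.1883 K

358.1883 K


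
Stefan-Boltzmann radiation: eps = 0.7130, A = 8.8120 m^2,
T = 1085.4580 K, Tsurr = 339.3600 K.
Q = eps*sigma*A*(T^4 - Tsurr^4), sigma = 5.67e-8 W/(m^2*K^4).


T^4 = 1.3882e+12
Tsurr^4 = 1.3263e+10
Q = 0.7130 * 5.67e-8 * 8.8120 * 1.3749e+12 = 489812.5675 W

489812.5675 W


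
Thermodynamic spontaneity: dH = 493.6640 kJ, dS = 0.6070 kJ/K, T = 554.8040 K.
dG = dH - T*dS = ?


T*dS = 554.8040 * 0.6070 = 336.7660 kJ
dG = 493.6640 - 336.7660 = 156.8980 kJ (non-spontaneous)

dG = 156.8980 kJ, non-spontaneous


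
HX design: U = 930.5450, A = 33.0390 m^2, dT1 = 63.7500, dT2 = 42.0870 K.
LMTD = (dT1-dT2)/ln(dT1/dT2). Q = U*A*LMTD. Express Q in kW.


LMTD = 52.1711 K
Q = 930.5450 * 33.0390 * 52.1711 = 1603961.1974 W = 1603.9612 kW

1603.9612 kW


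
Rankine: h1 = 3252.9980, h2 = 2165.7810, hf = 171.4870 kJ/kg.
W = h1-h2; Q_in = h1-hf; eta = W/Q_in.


W = 1087.2170 kJ/kg
Q_in = 3081.5110 kJ/kg
eta = 0.3528 = 35.2819%

eta = 35.2819%


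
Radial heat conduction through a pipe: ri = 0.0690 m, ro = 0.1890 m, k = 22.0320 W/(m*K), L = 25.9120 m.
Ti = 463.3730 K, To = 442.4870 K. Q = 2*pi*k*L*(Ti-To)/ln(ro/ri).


dT = 20.8860 K
ln(ro/ri) = 1.0076
Q = 2*pi*22.0320*25.9120*20.8860 / 1.0076 = 74350.5834 W

74350.5834 W


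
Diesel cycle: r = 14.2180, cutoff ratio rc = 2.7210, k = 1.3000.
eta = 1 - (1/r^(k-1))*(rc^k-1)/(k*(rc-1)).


r^(k-1) = 2.2174
rc^k = 3.6741
eta = 0.4610 = 46.0990%

46.0990%


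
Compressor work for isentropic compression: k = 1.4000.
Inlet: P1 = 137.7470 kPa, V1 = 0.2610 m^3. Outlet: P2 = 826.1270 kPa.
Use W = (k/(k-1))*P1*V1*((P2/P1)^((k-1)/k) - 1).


(k-1)/k = 0.2857
(P2/P1)^exp = 1.6683
W = 3.5000 * 137.7470 * 0.2610 * (1.6683 - 1) = 84.0942 kJ

84.0942 kJ


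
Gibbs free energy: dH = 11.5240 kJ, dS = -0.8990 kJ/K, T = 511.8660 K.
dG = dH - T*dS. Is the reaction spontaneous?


T*dS = 511.8660 * -0.8990 = -460.1675 kJ
dG = 11.5240 + 460.1675 = 471.6915 kJ (non-spontaneous)

dG = 471.6915 kJ, non-spontaneous


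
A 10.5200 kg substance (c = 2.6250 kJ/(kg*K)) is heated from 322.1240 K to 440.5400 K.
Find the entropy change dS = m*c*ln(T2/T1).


T2/T1 = 1.3676
ln(T2/T1) = 0.3131
dS = 10.5200 * 2.6250 * 0.3131 = 8.6453 kJ/K

8.6453 kJ/K


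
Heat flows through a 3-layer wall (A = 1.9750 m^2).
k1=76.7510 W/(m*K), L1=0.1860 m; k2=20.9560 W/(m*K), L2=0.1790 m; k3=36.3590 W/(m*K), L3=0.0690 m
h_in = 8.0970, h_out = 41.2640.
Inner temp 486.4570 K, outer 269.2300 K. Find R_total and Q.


R_conv_in = 1/(8.0970*1.9750) = 0.0625
R_1 = 0.1860/(76.7510*1.9750) = 0.0012
R_2 = 0.1790/(20.9560*1.9750) = 0.0043
R_3 = 0.0690/(36.3590*1.9750) = 0.0010
R_conv_out = 1/(41.2640*1.9750) = 0.0123
R_total = 0.0813 K/W
Q = 217.2270 / 0.0813 = 2671.3848 W

R_total = 0.0813 K/W, Q = 2671.3848 W


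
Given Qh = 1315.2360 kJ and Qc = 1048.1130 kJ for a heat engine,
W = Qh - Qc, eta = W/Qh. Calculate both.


W = 1315.2360 - 1048.1130 = 267.1230 kJ
eta = 267.1230 / 1315.2360 = 0.2031 = 20.3099%

W = 267.1230 kJ, eta = 20.3099%


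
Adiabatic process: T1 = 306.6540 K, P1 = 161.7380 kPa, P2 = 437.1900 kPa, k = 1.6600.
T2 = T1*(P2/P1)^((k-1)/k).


(k-1)/k = 0.3976
(P2/P1)^exp = 1.4849
T2 = 306.6540 * 1.4849 = 455.3562 K

455.3562 K


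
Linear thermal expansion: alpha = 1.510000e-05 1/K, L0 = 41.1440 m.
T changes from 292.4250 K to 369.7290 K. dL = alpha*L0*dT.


dT = 77.3040 K
dL = 1.510000e-05 * 41.1440 * 77.3040 = 0.048027 m
L_final = 41.192027 m

dL = 0.048027 m


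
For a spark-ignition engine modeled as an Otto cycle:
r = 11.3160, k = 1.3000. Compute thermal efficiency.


r^(k-1) = 2.0707
eta = 1 - 1/2.0707 = 0.5171 = 51.7061%

51.7061%


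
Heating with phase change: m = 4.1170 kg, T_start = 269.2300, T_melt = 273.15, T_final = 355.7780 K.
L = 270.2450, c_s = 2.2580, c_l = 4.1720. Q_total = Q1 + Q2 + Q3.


Q1 (sensible, solid) = 4.1170 * 2.2580 * 3.9200 = 36.4410 kJ
Q2 (latent) = 4.1170 * 270.2450 = 1112.5987 kJ
Q3 (sensible, liquid) = 4.1170 * 4.1720 * 82.6280 = 1419.2288 kJ
Q_total = 2568.2685 kJ

2568.2685 kJ


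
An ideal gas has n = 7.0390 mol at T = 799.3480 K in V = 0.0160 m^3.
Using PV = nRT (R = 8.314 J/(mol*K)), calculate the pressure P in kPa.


P = nRT/V = 7.0390 * 8.314 * 799.3480 / 0.0160
= 46779.6403 / 0.0160 = 2923727.5185 Pa = 2923.7275 kPa

2923.7275 kPa


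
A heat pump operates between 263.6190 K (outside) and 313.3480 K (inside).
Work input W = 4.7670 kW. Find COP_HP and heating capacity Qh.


COP = 313.3480 / 49.7290 = 6.3011
Qh = 6.3011 * 4.7670 = 30.0374 kW

COP = 6.3011, Qh = 30.0374 kW


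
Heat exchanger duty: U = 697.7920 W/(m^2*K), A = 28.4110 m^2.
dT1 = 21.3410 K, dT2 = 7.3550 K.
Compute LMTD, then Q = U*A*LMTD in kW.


LMTD = 13.1293 K
Q = 697.7920 * 28.4110 * 13.1293 = 260288.2651 W = 260.2883 kW

260.2883 kW


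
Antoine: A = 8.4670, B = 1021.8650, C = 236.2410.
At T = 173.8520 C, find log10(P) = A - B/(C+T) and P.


C+T = 410.0930
B/(C+T) = 2.4918
log10(P) = 8.4670 - 2.4918 = 5.9752
P = 10^5.9752 = 944520.8560 mmHg

944520.8560 mmHg


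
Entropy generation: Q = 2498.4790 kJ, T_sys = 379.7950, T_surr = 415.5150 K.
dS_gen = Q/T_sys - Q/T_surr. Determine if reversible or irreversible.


dS_sys = 2498.4790/379.7950 = 6.5785 kJ/K
dS_surr = -2498.4790/415.5150 = -6.0130 kJ/K
dS_gen = 6.5785 - 6.0130 = 0.5655 kJ/K (irreversible)

dS_gen = 0.5655 kJ/K, irreversible


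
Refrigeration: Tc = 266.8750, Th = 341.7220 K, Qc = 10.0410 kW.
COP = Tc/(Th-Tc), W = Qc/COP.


COP = 266.8750 / 74.8470 = 3.5656
W = 10.0410 / 3.5656 = 2.8161 kW

COP = 3.5656, W = 2.8161 kW


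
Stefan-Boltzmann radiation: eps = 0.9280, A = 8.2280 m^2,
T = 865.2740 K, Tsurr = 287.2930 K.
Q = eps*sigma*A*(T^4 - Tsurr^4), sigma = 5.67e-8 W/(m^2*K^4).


T^4 = 5.6055e+11
Tsurr^4 = 6.8124e+09
Q = 0.9280 * 5.67e-8 * 8.2280 * 5.5374e+11 = 239733.9794 W

239733.9794 W


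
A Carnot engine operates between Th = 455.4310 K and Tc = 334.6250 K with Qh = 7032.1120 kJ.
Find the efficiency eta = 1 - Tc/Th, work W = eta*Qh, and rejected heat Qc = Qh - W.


eta = 1 - 334.6250/455.4310 = 0.2653
W = 0.2653 * 7032.1120 = 1865.3129 kJ
Qc = 7032.1120 - 1865.3129 = 5166.7991 kJ

eta = 26.5256%, W = 1865.3129 kJ, Qc = 5166.7991 kJ


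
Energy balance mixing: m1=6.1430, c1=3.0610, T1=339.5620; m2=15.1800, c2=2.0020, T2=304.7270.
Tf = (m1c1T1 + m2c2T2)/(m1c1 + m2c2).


num = 15645.7930
den = 49.1941
Tf = 318.0422 K

318.0422 K


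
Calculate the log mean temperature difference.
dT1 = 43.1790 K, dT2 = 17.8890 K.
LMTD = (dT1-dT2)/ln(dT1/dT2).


dT1/dT2 = 2.4137
ln(dT1/dT2) = 0.8812
LMTD = 25.2900 / 0.8812 = 28.7005 K

28.7005 K


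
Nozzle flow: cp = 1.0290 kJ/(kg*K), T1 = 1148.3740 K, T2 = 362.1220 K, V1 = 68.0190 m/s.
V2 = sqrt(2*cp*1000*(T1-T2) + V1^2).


dT = 786.2520 K
2*cp*1000*dT = 1618106.6160
V1^2 = 4626.5844
V2 = sqrt(1622733.2004) = 1273.8655 m/s

1273.8655 m/s


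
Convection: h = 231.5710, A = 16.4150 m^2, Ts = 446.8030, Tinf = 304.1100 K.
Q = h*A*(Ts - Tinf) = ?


dT = 142.6930 K
Q = 231.5710 * 16.4150 * 142.6930 = 542410.0489 W

542410.0489 W


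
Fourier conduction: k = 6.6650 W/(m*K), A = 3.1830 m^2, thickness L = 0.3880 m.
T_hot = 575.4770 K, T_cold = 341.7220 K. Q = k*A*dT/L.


dT = 233.7550 K
Q = 6.6650 * 3.1830 * 233.7550 / 0.3880 = 12781.0336 W

12781.0336 W


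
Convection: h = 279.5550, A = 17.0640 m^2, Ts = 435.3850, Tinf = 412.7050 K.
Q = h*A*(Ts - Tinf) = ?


dT = 22.6800 K
Q = 279.5550 * 17.0640 * 22.6800 = 108191.0055 W

108191.0055 W


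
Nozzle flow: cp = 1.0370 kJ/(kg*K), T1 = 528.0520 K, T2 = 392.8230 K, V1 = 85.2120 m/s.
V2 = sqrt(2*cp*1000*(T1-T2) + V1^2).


dT = 135.2290 K
2*cp*1000*dT = 280464.9460
V1^2 = 7261.0849
V2 = sqrt(287726.0309) = 536.4010 m/s

536.4010 m/s


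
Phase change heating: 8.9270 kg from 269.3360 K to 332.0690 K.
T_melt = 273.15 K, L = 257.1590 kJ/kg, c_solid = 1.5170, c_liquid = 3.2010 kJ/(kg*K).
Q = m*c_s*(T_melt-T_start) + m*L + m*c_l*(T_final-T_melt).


Q1 (sensible, solid) = 8.9270 * 1.5170 * 3.8140 = 51.6502 kJ
Q2 (latent) = 8.9270 * 257.1590 = 2295.6584 kJ
Q3 (sensible, liquid) = 8.9270 * 3.2010 * 58.9190 = 1683.6297 kJ
Q_total = 4030.9383 kJ

4030.9383 kJ


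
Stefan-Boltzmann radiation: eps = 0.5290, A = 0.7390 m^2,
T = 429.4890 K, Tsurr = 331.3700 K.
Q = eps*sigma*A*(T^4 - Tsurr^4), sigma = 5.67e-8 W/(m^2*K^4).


T^4 = 3.4026e+10
Tsurr^4 = 1.2057e+10
Q = 0.5290 * 5.67e-8 * 0.7390 * 2.1968e+10 = 486.9472 W

486.9472 W


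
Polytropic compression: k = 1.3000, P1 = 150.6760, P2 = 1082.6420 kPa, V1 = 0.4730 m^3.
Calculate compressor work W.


(k-1)/k = 0.2308
(P2/P1)^exp = 1.5763
W = 4.3333 * 150.6760 * 0.4730 * (1.5763 - 1) = 177.9834 kJ

177.9834 kJ


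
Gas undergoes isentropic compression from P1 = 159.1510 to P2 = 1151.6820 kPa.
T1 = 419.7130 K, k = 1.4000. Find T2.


(k-1)/k = 0.2857
(P2/P1)^exp = 1.7603
T2 = 419.7130 * 1.7603 = 738.8061 K

738.8061 K


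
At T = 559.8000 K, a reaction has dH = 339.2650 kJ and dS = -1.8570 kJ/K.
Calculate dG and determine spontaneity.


T*dS = 559.8000 * -1.8570 = -1039.5486 kJ
dG = 339.2650 + 1039.5486 = 1378.8136 kJ (non-spontaneous)

dG = 1378.8136 kJ, non-spontaneous


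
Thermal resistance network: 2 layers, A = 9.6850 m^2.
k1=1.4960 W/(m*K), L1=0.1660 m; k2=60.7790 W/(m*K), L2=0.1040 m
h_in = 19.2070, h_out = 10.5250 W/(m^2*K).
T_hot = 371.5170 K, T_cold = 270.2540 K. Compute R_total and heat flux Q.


R_conv_in = 1/(19.2070*9.6850) = 0.0054
R_1 = 0.1660/(1.4960*9.6850) = 0.0115
R_2 = 0.1040/(60.7790*9.6850) = 0.0002
R_conv_out = 1/(10.5250*9.6850) = 0.0098
R_total = 0.0268 K/W
Q = 101.2630 / 0.0268 = 3775.6785 W

R_total = 0.0268 K/W, Q = 3775.6785 W


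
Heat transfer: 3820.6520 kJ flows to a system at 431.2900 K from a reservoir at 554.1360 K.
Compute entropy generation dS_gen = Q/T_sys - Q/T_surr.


dS_sys = 3820.6520/431.2900 = 8.8587 kJ/K
dS_surr = -3820.6520/554.1360 = -6.8948 kJ/K
dS_gen = 8.8587 - 6.8948 = 1.9639 kJ/K (irreversible)

dS_gen = 1.9639 kJ/K, irreversible


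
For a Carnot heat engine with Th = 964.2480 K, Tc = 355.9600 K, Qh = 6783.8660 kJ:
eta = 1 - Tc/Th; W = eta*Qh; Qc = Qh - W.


eta = 1 - 355.9600/964.2480 = 0.6308
W = 0.6308 * 6783.8660 = 4279.5466 kJ
Qc = 6783.8660 - 4279.5466 = 2504.3194 kJ

eta = 63.0842%, W = 4279.5466 kJ, Qc = 2504.3194 kJ


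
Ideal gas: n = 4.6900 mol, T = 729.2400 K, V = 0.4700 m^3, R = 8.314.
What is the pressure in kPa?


P = nRT/V = 4.6900 * 8.314 * 729.2400 / 0.4700
= 28435.0074 / 0.4700 = 60500.0157 Pa = 60.5000 kPa

60.5000 kPa


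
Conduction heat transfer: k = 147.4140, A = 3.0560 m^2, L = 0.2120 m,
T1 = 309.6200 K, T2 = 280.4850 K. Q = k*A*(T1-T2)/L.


dT = 29.1350 K
Q = 147.4140 * 3.0560 * 29.1350 / 0.2120 = 61911.4880 W

61911.4880 W


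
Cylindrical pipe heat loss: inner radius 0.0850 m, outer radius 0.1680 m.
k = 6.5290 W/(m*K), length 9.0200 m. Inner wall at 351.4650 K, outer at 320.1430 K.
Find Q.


dT = 31.3220 K
ln(ro/ri) = 0.6813
Q = 2*pi*6.5290*9.0200*31.3220 / 0.6813 = 17011.2435 W

17011.2435 W


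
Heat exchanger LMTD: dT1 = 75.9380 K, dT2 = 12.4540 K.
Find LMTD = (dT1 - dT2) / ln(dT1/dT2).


dT1/dT2 = 6.0975
ln(dT1/dT2) = 1.8079
LMTD = 63.4840 / 1.8079 = 35.1153 K

35.1153 K


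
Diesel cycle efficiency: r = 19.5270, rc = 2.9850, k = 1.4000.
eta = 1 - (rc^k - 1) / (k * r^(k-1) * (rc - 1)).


r^(k-1) = 3.2829
rc^k = 4.6230
eta = 0.6029 = 60.2879%

60.2879%


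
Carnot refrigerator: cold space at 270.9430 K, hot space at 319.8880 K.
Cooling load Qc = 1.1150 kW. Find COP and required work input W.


COP = 270.9430 / 48.9450 = 5.5357
W = 1.1150 / 5.5357 = 0.2014 kW

COP = 5.5357, W = 0.2014 kW


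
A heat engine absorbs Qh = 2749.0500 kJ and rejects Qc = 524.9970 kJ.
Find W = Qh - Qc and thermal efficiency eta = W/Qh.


W = 2749.0500 - 524.9970 = 2224.0530 kJ
eta = 2224.0530 / 2749.0500 = 0.8090 = 80.9026%

W = 2224.0530 kJ, eta = 80.9026%


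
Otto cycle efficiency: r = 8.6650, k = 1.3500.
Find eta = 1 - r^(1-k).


r^(k-1) = 2.1292
eta = 1 - 1/2.1292 = 0.5303 = 53.0343%

53.0343%


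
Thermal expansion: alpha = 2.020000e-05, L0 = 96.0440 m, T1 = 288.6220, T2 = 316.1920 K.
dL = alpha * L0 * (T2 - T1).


dT = 27.5700 K
dL = 2.020000e-05 * 96.0440 * 27.5700 = 0.053488 m
L_final = 96.097488 m

dL = 0.053488 m


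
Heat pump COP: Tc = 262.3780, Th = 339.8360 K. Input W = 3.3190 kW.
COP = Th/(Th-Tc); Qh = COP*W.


COP = 339.8360 / 77.4580 = 4.3874
Qh = 4.3874 * 3.3190 = 14.5616 kW

COP = 4.3874, Qh = 14.5616 kW


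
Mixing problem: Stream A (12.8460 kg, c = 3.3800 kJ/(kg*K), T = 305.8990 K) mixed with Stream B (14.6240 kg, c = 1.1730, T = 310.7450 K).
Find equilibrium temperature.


num = 18612.4803
den = 60.5734
Tf = 307.2714 K

307.2714 K


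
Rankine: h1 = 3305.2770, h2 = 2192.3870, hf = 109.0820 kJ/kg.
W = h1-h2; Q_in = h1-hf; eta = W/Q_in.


W = 1112.8900 kJ/kg
Q_in = 3196.1950 kJ/kg
eta = 0.3482 = 34.8192%

eta = 34.8192%


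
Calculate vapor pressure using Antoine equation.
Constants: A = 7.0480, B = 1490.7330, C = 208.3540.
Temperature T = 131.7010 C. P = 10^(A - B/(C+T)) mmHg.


C+T = 340.0550
B/(C+T) = 4.3838
log10(P) = 7.0480 - 4.3838 = 2.6642
P = 10^2.6642 = 461.5304 mmHg

461.5304 mmHg


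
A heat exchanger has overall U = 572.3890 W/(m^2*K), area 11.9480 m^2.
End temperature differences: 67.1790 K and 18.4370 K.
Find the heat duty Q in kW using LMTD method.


LMTD = 37.6968 K
Q = 572.3890 * 11.9480 * 37.6968 = 257804.7506 W = 257.8048 kW

257.8048 kW


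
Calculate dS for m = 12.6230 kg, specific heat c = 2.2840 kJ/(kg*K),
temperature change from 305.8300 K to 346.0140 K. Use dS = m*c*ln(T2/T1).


T2/T1 = 1.1314
ln(T2/T1) = 0.1234
dS = 12.6230 * 2.2840 * 0.1234 = 3.5592 kJ/K

3.5592 kJ/K


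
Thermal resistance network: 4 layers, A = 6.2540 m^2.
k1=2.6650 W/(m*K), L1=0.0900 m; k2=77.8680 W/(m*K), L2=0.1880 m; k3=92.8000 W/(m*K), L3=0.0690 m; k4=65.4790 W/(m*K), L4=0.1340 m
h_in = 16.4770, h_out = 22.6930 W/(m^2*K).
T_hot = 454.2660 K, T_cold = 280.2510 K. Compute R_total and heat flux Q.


R_conv_in = 1/(16.4770*6.2540) = 0.0097
R_1 = 0.0900/(2.6650*6.2540) = 0.0054
R_2 = 0.1880/(77.8680*6.2540) = 0.0004
R_3 = 0.0690/(92.8000*6.2540) = 0.0001
R_4 = 0.1340/(65.4790*6.2540) = 0.0003
R_conv_out = 1/(22.6930*6.2540) = 0.0070
R_total = 0.0230 K/W
Q = 174.0150 / 0.0230 = 7571.6307 W

R_total = 0.0230 K/W, Q = 7571.6307 W


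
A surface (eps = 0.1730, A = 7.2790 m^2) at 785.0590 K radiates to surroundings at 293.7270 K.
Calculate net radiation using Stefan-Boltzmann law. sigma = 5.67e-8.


T^4 = 3.7985e+11
Tsurr^4 = 7.4435e+09
Q = 0.1730 * 5.67e-8 * 7.2790 * 3.7240e+11 = 26589.8058 W

26589.8058 W


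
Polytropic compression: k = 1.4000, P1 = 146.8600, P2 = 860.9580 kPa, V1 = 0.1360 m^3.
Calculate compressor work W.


(k-1)/k = 0.2857
(P2/P1)^exp = 1.6575
W = 3.5000 * 146.8600 * 0.1360 * (1.6575 - 1) = 45.9621 kJ

45.9621 kJ


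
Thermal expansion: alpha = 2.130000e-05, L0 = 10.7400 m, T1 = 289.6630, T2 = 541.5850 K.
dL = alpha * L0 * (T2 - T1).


dT = 251.9220 K
dL = 2.130000e-05 * 10.7400 * 251.9220 = 0.057630 m
L_final = 10.797630 m

dL = 0.057630 m


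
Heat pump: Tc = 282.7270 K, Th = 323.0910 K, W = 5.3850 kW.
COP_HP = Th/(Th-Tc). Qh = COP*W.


COP = 323.0910 / 40.3640 = 8.0044
Qh = 8.0044 * 5.3850 = 43.1039 kW

COP = 8.0044, Qh = 43.1039 kW


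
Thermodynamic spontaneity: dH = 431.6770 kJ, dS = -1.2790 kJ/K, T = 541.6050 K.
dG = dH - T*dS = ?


T*dS = 541.6050 * -1.2790 = -692.7128 kJ
dG = 431.6770 + 692.7128 = 1124.3898 kJ (non-spontaneous)

dG = 1124.3898 kJ, non-spontaneous


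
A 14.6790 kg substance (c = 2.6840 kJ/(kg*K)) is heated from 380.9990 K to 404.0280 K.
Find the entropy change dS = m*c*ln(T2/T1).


T2/T1 = 1.0604
ln(T2/T1) = 0.0587
dS = 14.6790 * 2.6840 * 0.0587 = 2.3122 kJ/K

2.3122 kJ/K


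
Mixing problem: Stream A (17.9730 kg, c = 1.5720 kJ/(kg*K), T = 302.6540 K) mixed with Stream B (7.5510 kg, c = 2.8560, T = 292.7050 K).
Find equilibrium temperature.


num = 14863.4271
den = 49.8192
Tf = 298.3473 K

298.3473 K


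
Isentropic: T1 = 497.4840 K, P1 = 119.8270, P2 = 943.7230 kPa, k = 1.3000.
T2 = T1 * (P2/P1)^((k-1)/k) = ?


(k-1)/k = 0.2308
(P2/P1)^exp = 1.6100
T2 = 497.4840 * 1.6100 = 800.9681 K

800.9681 K


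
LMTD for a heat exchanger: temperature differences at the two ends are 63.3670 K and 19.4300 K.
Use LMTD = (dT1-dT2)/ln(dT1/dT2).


dT1/dT2 = 3.2613
ln(dT1/dT2) = 1.1821
LMTD = 43.9370 / 1.1821 = 37.1678 K

37.1678 K


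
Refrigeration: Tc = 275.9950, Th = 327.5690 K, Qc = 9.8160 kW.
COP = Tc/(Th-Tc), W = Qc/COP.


COP = 275.9950 / 51.5740 = 5.3514
W = 9.8160 / 5.3514 = 1.8343 kW

COP = 5.3514, W = 1.8343 kW


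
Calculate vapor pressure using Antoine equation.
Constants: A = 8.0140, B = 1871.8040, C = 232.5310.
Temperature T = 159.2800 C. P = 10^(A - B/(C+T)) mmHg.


C+T = 391.8110
B/(C+T) = 4.7773
log10(P) = 8.0140 - 4.7773 = 3.2367
P = 10^3.2367 = 1724.5923 mmHg

1724.5923 mmHg


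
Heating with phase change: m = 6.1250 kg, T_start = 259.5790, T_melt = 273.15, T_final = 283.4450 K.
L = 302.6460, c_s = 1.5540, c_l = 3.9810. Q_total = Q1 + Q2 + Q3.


Q1 (sensible, solid) = 6.1250 * 1.5540 * 13.5710 = 129.1722 kJ
Q2 (latent) = 6.1250 * 302.6460 = 1853.7068 kJ
Q3 (sensible, liquid) = 6.1250 * 3.9810 * 10.2950 = 251.0294 kJ
Q_total = 2233.9083 kJ

2233.9083 kJ


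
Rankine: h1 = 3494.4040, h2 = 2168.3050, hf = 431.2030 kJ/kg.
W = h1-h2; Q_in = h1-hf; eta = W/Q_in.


W = 1326.0990 kJ/kg
Q_in = 3063.2010 kJ/kg
eta = 0.4329 = 43.2913%

eta = 43.2913%


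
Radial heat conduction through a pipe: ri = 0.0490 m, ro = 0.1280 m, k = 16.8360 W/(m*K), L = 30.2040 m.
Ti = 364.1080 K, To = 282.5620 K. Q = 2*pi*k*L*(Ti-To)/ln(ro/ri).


dT = 81.5460 K
ln(ro/ri) = 0.9602
Q = 2*pi*16.8360*30.2040*81.5460 / 0.9602 = 271343.6738 W

271343.6738 W


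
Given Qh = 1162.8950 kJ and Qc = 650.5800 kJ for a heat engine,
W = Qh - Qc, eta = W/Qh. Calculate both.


W = 1162.8950 - 650.5800 = 512.3150 kJ
eta = 512.3150 / 1162.8950 = 0.4406 = 44.0551%

W = 512.3150 kJ, eta = 44.0551%


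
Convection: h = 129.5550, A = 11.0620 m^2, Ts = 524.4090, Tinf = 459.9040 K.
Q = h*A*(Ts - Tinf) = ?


dT = 64.5050 K
Q = 129.5550 * 11.0620 * 64.5050 = 92444.5286 W

92444.5286 W


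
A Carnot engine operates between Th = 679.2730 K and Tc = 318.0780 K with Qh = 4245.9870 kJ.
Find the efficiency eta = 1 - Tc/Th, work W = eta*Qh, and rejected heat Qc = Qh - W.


eta = 1 - 318.0780/679.2730 = 0.5317
W = 0.5317 * 4245.9870 = 2257.7510 kJ
Qc = 4245.9870 - 2257.7510 = 1988.2360 kJ

eta = 53.1738%, W = 2257.7510 kJ, Qc = 1988.2360 kJ


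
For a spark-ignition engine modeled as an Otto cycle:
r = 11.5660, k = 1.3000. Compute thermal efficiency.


r^(k-1) = 2.0843
eta = 1 - 1/2.0843 = 0.5202 = 52.0217%

52.0217%


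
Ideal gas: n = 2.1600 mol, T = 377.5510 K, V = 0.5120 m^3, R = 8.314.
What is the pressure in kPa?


P = nRT/V = 2.1600 * 8.314 * 377.5510 / 0.5120
= 6780.1515 / 0.5120 = 13242.4833 Pa = 13.2425 kPa

13.2425 kPa


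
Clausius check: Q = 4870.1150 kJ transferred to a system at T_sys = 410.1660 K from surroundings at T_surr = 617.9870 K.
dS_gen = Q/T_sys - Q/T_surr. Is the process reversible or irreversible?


dS_sys = 4870.1150/410.1660 = 11.8735 kJ/K
dS_surr = -4870.1150/617.9870 = -7.8806 kJ/K
dS_gen = 11.8735 - 7.8806 = 3.9929 kJ/K (irreversible)

dS_gen = 3.9929 kJ/K, irreversible


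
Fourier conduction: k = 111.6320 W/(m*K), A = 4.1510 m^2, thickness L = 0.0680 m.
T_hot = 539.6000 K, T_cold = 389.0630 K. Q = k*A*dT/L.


dT = 150.5370 K
Q = 111.6320 * 4.1510 * 150.5370 / 0.0680 = 1025830.9153 W

1025830.9153 W


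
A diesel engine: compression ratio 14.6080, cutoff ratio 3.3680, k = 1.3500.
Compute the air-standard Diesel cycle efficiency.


r^(k-1) = 2.5563
rc^k = 5.1517
eta = 0.4920 = 49.1951%

49.1951%


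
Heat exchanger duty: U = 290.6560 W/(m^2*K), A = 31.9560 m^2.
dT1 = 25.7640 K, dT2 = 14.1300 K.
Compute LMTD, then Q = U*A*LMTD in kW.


LMTD = 19.3681 K
Q = 290.6560 * 31.9560 * 19.3681 = 179894.9859 W = 179.8950 kW

179.8950 kW


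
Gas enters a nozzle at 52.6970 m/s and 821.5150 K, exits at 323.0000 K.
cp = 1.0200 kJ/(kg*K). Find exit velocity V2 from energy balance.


dT = 498.5150 K
2*cp*1000*dT = 1016970.6000
V1^2 = 2776.9738
V2 = sqrt(1019747.5738) = 1009.8255 m/s

1009.8255 m/s


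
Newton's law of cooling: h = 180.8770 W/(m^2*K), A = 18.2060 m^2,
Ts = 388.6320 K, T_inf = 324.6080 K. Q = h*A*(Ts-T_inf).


dT = 64.0240 K
Q = 180.8770 * 18.2060 * 64.0240 = 210834.0195 W

210834.0195 W


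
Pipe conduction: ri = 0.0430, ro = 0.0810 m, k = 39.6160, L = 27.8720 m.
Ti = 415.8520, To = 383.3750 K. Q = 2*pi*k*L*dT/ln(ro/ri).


dT = 32.4770 K
ln(ro/ri) = 0.6332
Q = 2*pi*39.6160*27.8720*32.4770 / 0.6332 = 355811.5082 W

355811.5082 W


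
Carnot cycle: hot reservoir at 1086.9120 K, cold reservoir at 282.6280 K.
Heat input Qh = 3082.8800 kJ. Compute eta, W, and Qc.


eta = 1 - 282.6280/1086.9120 = 0.7400
W = 0.7400 * 3082.8800 = 2281.2436 kJ
Qc = 3082.8800 - 2281.2436 = 801.6364 kJ

eta = 73.9972%, W = 2281.2436 kJ, Qc = 801.6364 kJ


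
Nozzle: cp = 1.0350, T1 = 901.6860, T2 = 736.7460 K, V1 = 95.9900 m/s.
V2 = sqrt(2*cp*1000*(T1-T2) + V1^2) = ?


dT = 164.9400 K
2*cp*1000*dT = 341425.8000
V1^2 = 9214.0801
V2 = sqrt(350639.8801) = 592.1485 m/s

592.1485 m/s


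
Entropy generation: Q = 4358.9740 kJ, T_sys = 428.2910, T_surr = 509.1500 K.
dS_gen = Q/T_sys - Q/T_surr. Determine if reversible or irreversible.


dS_sys = 4358.9740/428.2910 = 10.1776 kJ/K
dS_surr = -4358.9740/509.1500 = -8.5613 kJ/K
dS_gen = 10.1776 - 8.5613 = 1.6163 kJ/K (irreversible)

dS_gen = 1.6163 kJ/K, irreversible


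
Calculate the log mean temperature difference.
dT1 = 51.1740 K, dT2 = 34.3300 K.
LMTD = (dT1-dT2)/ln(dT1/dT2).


dT1/dT2 = 1.4906
ln(dT1/dT2) = 0.3992
LMTD = 16.8440 / 0.3992 = 42.1931 K

42.1931 K


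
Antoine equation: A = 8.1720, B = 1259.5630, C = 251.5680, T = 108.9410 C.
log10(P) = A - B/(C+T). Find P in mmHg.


C+T = 360.5090
B/(C+T) = 3.4938
log10(P) = 8.1720 - 3.4938 = 4.6782
P = 10^4.6782 = 47659.9738 mmHg

47659.9738 mmHg


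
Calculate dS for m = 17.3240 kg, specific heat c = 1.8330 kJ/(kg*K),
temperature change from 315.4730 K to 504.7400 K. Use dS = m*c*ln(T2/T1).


T2/T1 = 1.5999
ln(T2/T1) = 0.4700
dS = 17.3240 * 1.8330 * 0.4700 = 14.9239 kJ/K

14.9239 kJ/K


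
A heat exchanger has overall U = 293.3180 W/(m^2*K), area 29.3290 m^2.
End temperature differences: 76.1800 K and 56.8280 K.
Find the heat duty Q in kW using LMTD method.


LMTD = 66.0321 K
Q = 293.3180 * 29.3290 * 66.0321 = 568055.4874 W = 568.0555 kW

568.0555 kW


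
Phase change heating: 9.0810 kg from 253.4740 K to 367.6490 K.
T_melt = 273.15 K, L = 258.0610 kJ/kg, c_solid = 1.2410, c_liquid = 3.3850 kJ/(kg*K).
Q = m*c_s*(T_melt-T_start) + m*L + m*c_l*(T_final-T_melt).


Q1 (sensible, solid) = 9.0810 * 1.2410 * 19.6760 = 221.7391 kJ
Q2 (latent) = 9.0810 * 258.0610 = 2343.4519 kJ
Q3 (sensible, liquid) = 9.0810 * 3.3850 * 94.4990 = 2904.8222 kJ
Q_total = 5470.0133 kJ

5470.0133 kJ


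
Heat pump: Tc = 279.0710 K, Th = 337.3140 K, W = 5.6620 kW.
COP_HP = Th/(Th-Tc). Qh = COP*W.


COP = 337.3140 / 58.2430 = 5.7915
Qh = 5.7915 * 5.6620 = 32.7914 kW

COP = 5.7915, Qh = 32.7914 kW


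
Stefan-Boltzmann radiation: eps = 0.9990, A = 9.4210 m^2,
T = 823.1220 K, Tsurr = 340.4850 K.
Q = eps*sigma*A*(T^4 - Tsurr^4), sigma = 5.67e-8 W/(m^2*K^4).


T^4 = 4.5905e+11
Tsurr^4 = 1.3440e+10
Q = 0.9990 * 5.67e-8 * 9.4210 * 4.4561e+11 = 237792.1159 W

237792.1159 W


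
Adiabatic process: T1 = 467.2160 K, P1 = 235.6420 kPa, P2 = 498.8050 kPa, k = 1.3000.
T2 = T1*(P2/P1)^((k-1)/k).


(k-1)/k = 0.2308
(P2/P1)^exp = 1.1889
T2 = 467.2160 * 1.1889 = 555.4874 K

555.4874 K


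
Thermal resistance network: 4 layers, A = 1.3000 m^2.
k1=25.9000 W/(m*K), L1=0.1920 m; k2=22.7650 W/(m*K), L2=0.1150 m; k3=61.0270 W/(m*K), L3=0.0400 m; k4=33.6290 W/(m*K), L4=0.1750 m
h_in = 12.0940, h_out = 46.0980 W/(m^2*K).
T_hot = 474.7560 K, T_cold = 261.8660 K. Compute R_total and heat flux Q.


R_conv_in = 1/(12.0940*1.3000) = 0.0636
R_1 = 0.1920/(25.9000*1.3000) = 0.0057
R_2 = 0.1150/(22.7650*1.3000) = 0.0039
R_3 = 0.0400/(61.0270*1.3000) = 0.0005
R_4 = 0.1750/(33.6290*1.3000) = 0.0040
R_conv_out = 1/(46.0980*1.3000) = 0.0167
R_total = 0.0944 K/W
Q = 212.8900 / 0.0944 = 2255.5109 W

R_total = 0.0944 K/W, Q = 2255.5109 W


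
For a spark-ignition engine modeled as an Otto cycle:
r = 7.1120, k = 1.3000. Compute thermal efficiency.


r^(k-1) = 1.8013
eta = 1 - 1/1.8013 = 0.4449 = 44.4860%

44.4860%


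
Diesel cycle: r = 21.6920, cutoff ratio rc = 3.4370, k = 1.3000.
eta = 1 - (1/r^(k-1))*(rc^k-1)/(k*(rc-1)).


r^(k-1) = 2.5170
rc^k = 4.9778
eta = 0.5012 = 50.1174%

50.1174%


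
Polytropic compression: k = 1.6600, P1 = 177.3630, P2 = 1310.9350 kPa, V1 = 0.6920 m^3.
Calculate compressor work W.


(k-1)/k = 0.3976
(P2/P1)^exp = 2.2151
W = 2.5152 * 177.3630 * 0.6920 * (2.2151 - 1) = 375.0994 kJ

375.0994 kJ


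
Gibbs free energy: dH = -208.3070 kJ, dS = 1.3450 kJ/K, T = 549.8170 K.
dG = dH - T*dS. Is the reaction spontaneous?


T*dS = 549.8170 * 1.3450 = 739.5039 kJ
dG = -208.3070 - 739.5039 = -947.8109 kJ (spontaneous)

dG = -947.8109 kJ, spontaneous


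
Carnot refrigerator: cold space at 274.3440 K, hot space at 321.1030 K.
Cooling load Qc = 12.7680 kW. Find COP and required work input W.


COP = 274.3440 / 46.7590 = 5.8672
W = 12.7680 / 5.8672 = 2.1762 kW

COP = 5.8672, W = 2.1762 kW


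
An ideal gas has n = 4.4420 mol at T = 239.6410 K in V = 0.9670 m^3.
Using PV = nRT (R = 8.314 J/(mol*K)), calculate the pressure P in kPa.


P = nRT/V = 4.4420 * 8.314 * 239.6410 / 0.9670
= 8850.1310 / 0.9670 = 9152.1520 Pa = 9.1522 kPa

9.1522 kPa


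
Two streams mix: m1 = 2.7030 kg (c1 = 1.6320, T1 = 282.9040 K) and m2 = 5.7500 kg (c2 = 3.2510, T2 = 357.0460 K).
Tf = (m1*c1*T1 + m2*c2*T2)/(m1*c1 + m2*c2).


num = 7922.3234
den = 23.1045
Tf = 342.8902 K

342.8902 K


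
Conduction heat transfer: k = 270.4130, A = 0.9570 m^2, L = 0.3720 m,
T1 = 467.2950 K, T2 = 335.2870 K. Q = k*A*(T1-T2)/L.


dT = 132.0080 K
Q = 270.4130 * 0.9570 * 132.0080 / 0.3720 = 91832.5863 W

91832.5863 W


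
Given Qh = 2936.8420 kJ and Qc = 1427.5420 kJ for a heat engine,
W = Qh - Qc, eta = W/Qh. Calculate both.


W = 2936.8420 - 1427.5420 = 1509.3000 kJ
eta = 1509.3000 / 2936.8420 = 0.5139 = 51.3919%

W = 1509.3000 kJ, eta = 51.3919%


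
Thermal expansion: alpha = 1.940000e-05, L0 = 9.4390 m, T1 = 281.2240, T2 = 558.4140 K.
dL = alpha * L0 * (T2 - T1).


dT = 277.1900 K
dL = 1.940000e-05 * 9.4390 * 277.1900 = 0.050758 m
L_final = 9.489758 m

dL = 0.050758 m


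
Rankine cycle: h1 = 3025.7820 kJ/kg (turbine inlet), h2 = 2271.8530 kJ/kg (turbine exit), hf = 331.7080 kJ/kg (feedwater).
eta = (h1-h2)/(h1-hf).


W = 753.9290 kJ/kg
Q_in = 2694.0740 kJ/kg
eta = 0.2798 = 27.9847%

eta = 27.9847%


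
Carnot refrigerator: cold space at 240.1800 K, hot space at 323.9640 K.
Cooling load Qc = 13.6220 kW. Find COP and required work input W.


COP = 240.1800 / 83.7840 = 2.8667
W = 13.6220 / 2.8667 = 4.7519 kW

COP = 2.8667, W = 4.7519 kW


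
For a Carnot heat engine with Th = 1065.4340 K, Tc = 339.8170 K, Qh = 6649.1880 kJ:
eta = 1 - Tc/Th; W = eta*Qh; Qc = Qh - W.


eta = 1 - 339.8170/1065.4340 = 0.6811
W = 0.6811 * 6649.1880 = 4528.4493 kJ
Qc = 6649.1880 - 4528.4493 = 2120.7387 kJ

eta = 68.1053%, W = 4528.4493 kJ, Qc = 2120.7387 kJ


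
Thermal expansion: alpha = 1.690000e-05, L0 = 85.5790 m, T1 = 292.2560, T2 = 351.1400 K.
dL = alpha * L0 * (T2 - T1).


dT = 58.8840 K
dL = 1.690000e-05 * 85.5790 * 58.8840 = 0.085163 m
L_final = 85.664163 m

dL = 0.085163 m


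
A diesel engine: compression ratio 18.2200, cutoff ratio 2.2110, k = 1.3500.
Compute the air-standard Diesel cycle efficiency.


r^(k-1) = 2.7618
rc^k = 2.9187
eta = 0.5750 = 57.5043%

57.5043%


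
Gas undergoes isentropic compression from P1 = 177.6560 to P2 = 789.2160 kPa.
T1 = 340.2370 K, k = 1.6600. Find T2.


(k-1)/k = 0.3976
(P2/P1)^exp = 1.8092
T2 = 340.2370 * 1.8092 = 615.5558 K

615.5558 K


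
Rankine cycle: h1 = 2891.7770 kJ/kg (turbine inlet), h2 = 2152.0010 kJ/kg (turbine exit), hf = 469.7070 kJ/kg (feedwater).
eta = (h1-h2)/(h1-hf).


W = 739.7760 kJ/kg
Q_in = 2422.0700 kJ/kg
eta = 0.3054 = 30.5431%

eta = 30.5431%


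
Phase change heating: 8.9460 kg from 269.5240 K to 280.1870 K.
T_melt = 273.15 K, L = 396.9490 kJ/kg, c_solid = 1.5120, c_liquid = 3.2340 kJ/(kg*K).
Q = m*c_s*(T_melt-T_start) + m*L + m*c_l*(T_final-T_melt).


Q1 (sensible, solid) = 8.9460 * 1.5120 * 3.6260 = 49.0466 kJ
Q2 (latent) = 8.9460 * 396.9490 = 3551.1058 kJ
Q3 (sensible, liquid) = 8.9460 * 3.2340 * 7.0370 = 203.5900 kJ
Q_total = 3803.7423 kJ

3803.7423 kJ


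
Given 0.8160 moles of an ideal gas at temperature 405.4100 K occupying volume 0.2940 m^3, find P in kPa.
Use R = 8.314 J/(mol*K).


P = nRT/V = 0.8160 * 8.314 * 405.4100 / 0.2940
= 2750.3923 / 0.2940 = 9355.0757 Pa = 9.3551 kPa

9.3551 kPa


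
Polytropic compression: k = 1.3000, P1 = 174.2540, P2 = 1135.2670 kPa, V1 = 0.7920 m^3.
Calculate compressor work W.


(k-1)/k = 0.2308
(P2/P1)^exp = 1.5411
W = 4.3333 * 174.2540 * 0.7920 * (1.5411 - 1) = 323.5903 kJ

323.5903 kJ


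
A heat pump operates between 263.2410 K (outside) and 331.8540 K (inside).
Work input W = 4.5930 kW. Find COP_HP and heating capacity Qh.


COP = 331.8540 / 68.6130 = 4.8366
Qh = 4.8366 * 4.5930 = 22.2145 kW

COP = 4.8366, Qh = 22.2145 kW


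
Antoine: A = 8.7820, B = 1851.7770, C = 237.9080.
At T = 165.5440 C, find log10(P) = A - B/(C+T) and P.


C+T = 403.4520
B/(C+T) = 4.5898
log10(P) = 8.7820 - 4.5898 = 4.1922
P = 10^4.1922 = 15565.6676 mmHg

15565.6676 mmHg


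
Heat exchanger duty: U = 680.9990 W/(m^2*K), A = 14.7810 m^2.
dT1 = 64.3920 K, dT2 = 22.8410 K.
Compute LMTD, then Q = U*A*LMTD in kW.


LMTD = 40.0904 K
Q = 680.9990 * 14.7810 * 40.0904 = 403543.9675 W = 403.5440 kW

403.5440 kW


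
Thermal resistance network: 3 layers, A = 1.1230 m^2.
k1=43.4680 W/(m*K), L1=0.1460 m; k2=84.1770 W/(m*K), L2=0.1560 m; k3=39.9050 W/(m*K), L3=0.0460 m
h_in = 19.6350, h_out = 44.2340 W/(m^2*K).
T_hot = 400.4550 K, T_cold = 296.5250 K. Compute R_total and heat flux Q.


R_conv_in = 1/(19.6350*1.1230) = 0.0454
R_1 = 0.1460/(43.4680*1.1230) = 0.0030
R_2 = 0.1560/(84.1770*1.1230) = 0.0017
R_3 = 0.0460/(39.9050*1.1230) = 0.0010
R_conv_out = 1/(44.2340*1.1230) = 0.0201
R_total = 0.0711 K/W
Q = 103.9300 / 0.0711 = 1460.7200 W

R_total = 0.0711 K/W, Q = 1460.7200 W


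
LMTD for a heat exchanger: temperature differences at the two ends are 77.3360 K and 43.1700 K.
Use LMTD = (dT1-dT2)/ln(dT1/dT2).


dT1/dT2 = 1.7914
ln(dT1/dT2) = 0.5830
LMTD = 34.1660 / 0.5830 = 58.6024 K

58.6024 K


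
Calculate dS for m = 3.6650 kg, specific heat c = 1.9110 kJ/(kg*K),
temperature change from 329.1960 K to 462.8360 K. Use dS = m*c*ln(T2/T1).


T2/T1 = 1.4060
ln(T2/T1) = 0.3407
dS = 3.6650 * 1.9110 * 0.3407 = 2.3863 kJ/K

2.3863 kJ/K


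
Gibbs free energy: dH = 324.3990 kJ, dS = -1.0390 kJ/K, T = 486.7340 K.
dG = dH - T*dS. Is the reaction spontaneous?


T*dS = 486.7340 * -1.0390 = -505.7166 kJ
dG = 324.3990 + 505.7166 = 830.1156 kJ (non-spontaneous)

dG = 830.1156 kJ, non-spontaneous


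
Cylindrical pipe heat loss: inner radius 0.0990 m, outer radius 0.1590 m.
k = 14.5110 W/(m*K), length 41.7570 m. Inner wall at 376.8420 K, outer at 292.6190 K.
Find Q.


dT = 84.2230 K
ln(ro/ri) = 0.4738
Q = 2*pi*14.5110*41.7570*84.2230 / 0.4738 = 676793.9906 W

676793.9906 W


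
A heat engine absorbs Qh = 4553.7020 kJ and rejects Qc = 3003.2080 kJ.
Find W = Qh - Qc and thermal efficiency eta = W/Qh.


W = 4553.7020 - 3003.2080 = 1550.4940 kJ
eta = 1550.4940 / 4553.7020 = 0.3405 = 34.0491%

W = 1550.4940 kJ, eta = 34.0491%


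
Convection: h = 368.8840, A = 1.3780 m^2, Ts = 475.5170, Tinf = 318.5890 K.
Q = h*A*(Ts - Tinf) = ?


dT = 156.9280 K
Q = 368.8840 * 1.3780 * 156.9280 = 79769.9787 W

79769.9787 W


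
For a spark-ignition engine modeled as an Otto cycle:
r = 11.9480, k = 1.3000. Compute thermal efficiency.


r^(k-1) = 2.1047
eta = 1 - 1/2.1047 = 0.5249 = 52.4871%

52.4871%


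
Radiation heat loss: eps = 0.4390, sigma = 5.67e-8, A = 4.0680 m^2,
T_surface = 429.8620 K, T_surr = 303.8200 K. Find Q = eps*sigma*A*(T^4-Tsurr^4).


T^4 = 3.4144e+10
Tsurr^4 = 8.5205e+09
Q = 0.4390 * 5.67e-8 * 4.0680 * 2.5624e+10 = 2594.5933 W

2594.5933 W


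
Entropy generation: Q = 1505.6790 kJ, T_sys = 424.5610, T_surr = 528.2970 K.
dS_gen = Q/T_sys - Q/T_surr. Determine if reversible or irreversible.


dS_sys = 1505.6790/424.5610 = 3.5464 kJ/K
dS_surr = -1505.6790/528.2970 = -2.8501 kJ/K
dS_gen = 3.5464 - 2.8501 = 0.6964 kJ/K (irreversible)

dS_gen = 0.6964 kJ/K, irreversible


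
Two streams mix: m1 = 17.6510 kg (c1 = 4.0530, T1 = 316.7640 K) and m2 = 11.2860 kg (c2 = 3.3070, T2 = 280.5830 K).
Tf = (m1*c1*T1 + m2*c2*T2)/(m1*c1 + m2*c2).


num = 33133.2829
den = 108.8623
Tf = 304.3596 K

304.3596 K


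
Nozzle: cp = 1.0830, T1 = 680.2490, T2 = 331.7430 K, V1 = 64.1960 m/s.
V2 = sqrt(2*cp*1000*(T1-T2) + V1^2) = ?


dT = 348.5060 K
2*cp*1000*dT = 754863.9960
V1^2 = 4121.1264
V2 = sqrt(758985.1224) = 871.1975 m/s

871.1975 m/s


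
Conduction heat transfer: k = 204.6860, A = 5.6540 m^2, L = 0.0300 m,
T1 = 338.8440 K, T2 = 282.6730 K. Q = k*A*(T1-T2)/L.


dT = 56.1710 K
Q = 204.6860 * 5.6540 * 56.1710 / 0.0300 = 2166879.9149 W

2166879.9149 W


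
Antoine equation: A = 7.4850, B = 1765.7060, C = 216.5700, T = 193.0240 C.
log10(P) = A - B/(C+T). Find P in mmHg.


C+T = 409.5940
B/(C+T) = 4.3109
log10(P) = 7.4850 - 4.3109 = 3.1741
P = 10^3.1741 = 1493.2454 mmHg

1493.2454 mmHg


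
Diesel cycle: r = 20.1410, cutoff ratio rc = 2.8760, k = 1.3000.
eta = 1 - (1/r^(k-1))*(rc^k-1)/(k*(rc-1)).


r^(k-1) = 2.4616
rc^k = 3.9484
eta = 0.5089 = 50.8875%

50.8875%
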